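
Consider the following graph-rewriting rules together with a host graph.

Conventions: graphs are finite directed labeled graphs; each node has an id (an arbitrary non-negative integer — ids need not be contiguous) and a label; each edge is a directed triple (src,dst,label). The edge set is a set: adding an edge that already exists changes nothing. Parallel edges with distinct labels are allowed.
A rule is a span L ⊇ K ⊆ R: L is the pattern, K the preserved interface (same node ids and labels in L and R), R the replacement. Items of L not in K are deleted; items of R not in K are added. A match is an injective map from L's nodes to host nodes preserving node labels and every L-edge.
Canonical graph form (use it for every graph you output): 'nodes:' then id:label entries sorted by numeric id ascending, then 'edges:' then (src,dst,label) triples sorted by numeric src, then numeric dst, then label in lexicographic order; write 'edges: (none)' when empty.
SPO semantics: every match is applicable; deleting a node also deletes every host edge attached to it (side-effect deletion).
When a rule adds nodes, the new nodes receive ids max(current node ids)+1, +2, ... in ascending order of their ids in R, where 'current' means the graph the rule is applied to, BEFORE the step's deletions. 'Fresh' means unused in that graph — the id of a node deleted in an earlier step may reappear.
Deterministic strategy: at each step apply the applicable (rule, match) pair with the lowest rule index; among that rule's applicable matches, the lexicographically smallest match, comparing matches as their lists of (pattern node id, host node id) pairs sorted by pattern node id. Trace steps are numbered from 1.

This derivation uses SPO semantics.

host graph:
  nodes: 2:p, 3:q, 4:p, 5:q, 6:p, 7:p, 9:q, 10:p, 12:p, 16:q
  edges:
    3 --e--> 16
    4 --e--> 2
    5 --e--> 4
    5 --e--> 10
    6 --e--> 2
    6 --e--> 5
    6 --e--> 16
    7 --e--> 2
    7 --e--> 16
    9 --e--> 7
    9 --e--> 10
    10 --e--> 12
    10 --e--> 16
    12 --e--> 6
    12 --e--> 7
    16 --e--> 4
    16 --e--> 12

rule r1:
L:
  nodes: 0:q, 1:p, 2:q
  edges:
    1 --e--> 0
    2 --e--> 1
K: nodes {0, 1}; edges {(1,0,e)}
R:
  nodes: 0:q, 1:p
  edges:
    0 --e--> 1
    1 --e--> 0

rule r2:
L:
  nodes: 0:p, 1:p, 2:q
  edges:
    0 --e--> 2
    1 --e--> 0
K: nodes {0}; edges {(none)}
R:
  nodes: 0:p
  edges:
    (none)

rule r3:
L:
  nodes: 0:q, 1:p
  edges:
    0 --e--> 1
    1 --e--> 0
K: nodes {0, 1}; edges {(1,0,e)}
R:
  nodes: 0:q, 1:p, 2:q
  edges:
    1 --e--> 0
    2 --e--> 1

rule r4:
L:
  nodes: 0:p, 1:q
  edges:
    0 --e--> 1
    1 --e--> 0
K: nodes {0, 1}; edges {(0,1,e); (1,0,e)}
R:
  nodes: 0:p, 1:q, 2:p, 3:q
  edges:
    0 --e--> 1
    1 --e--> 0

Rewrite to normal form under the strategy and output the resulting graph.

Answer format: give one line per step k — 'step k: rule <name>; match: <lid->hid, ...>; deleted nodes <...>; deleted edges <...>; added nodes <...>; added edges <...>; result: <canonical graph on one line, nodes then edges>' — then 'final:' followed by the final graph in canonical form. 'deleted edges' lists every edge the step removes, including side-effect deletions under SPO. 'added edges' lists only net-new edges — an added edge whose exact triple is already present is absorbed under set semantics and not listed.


step 1: rule r1; match: 0->16, 1->7, 2->9; deleted nodes 9; deleted edges (9,7,e); (9,10,e); added nodes (none); added edges (16,7,e); result: nodes: 2:p, 3:q, 4:p, 5:q, 6:p, 7:p, 10:p, 12:p, 16:q edges: (3,16,e); (4,2,e); (5,4,e); (5,10,e); (6,2,e); (6,5,e); (6,16,e); (7,2,e); (7,16,e); (10,12,e); (10,16,e); (12,6,e); (12,7,e); (16,4,e); (16,7,e); (16,12,e)
step 2: rule r1; match: 0->16, 1->10, 2->5; deleted nodes 5; deleted edges (5,4,e); (5,10,e); (6,5,e); added nodes (none); added edges (16,10,e); result: nodes: 2:p, 3:q, 4:p, 6:p, 7:p, 10:p, 12:p, 16:q edges: (3,16,e); (4,2,e); (6,2,e); (6,16,e); (7,2,e); (7,16,e); (10,12,e); (10,16,e); (12,6,e); (12,7,e); (16,4,e); (16,7,e); (16,10,e); (16,12,e)
step 3: rule r2; match: 0->6, 1->12, 2->16; deleted nodes 12, 16; deleted edges (3,16,e); (6,16,e); (7,16,e); (10,12,e); (10,16,e); (12,6,e); (12,7,e); (16,4,e); (16,7,e); (16,10,e); (16,12,e); added nodes (none); added edges (none); result: nodes: 2:p, 3:q, 4:p, 6:p, 7:p, 10:p edges: (4,2,e); (6,2,e); (7,2,e)
final:
nodes: 2:p, 3:q, 4:p, 6:p, 7:p, 10:p
edges: (4,2,e); (6,2,e); (7,2,e)


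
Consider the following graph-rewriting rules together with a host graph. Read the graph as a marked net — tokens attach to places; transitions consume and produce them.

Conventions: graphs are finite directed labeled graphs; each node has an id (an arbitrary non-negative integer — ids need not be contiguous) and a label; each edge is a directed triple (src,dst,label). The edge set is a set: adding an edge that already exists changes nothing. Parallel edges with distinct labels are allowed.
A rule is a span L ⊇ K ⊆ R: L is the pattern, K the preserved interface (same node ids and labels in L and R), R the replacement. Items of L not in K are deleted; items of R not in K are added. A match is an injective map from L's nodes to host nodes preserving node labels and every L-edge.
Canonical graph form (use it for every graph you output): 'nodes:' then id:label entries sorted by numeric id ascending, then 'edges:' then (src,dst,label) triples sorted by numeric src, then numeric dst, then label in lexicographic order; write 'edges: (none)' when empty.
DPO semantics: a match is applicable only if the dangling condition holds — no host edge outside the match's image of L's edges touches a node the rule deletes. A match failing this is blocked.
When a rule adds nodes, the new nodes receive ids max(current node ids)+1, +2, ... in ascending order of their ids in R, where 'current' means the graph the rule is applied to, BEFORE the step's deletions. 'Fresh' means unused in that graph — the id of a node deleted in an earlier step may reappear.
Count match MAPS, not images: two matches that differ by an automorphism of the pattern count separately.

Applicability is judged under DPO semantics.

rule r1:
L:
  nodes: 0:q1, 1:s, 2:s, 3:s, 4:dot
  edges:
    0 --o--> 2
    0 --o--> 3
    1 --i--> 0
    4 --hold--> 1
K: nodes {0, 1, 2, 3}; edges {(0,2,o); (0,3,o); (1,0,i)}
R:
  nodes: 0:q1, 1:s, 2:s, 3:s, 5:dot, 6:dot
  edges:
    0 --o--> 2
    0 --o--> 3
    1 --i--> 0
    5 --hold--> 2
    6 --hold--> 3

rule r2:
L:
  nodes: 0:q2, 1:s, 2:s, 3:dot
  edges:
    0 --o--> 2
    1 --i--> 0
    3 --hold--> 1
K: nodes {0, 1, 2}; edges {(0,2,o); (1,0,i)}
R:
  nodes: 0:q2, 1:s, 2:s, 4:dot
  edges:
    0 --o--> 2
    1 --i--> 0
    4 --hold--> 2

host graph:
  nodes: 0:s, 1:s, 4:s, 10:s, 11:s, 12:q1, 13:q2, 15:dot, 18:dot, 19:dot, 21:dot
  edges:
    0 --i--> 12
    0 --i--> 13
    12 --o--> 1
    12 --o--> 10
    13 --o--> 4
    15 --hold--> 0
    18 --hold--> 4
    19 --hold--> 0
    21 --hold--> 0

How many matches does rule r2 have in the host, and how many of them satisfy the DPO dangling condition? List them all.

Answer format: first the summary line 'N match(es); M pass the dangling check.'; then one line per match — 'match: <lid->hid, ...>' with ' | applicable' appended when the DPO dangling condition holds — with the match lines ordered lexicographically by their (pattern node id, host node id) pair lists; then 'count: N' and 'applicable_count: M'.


3 match(es); 3 pass the dangling check.
match: 0->13, 1->0, 2->4, 3->15 | applicable
match: 0->13, 1->0, 2->4, 3->19 | applicable
match: 0->13, 1->0, 2->4, 3->21 | applicable
count: 3
applicable_count: 3


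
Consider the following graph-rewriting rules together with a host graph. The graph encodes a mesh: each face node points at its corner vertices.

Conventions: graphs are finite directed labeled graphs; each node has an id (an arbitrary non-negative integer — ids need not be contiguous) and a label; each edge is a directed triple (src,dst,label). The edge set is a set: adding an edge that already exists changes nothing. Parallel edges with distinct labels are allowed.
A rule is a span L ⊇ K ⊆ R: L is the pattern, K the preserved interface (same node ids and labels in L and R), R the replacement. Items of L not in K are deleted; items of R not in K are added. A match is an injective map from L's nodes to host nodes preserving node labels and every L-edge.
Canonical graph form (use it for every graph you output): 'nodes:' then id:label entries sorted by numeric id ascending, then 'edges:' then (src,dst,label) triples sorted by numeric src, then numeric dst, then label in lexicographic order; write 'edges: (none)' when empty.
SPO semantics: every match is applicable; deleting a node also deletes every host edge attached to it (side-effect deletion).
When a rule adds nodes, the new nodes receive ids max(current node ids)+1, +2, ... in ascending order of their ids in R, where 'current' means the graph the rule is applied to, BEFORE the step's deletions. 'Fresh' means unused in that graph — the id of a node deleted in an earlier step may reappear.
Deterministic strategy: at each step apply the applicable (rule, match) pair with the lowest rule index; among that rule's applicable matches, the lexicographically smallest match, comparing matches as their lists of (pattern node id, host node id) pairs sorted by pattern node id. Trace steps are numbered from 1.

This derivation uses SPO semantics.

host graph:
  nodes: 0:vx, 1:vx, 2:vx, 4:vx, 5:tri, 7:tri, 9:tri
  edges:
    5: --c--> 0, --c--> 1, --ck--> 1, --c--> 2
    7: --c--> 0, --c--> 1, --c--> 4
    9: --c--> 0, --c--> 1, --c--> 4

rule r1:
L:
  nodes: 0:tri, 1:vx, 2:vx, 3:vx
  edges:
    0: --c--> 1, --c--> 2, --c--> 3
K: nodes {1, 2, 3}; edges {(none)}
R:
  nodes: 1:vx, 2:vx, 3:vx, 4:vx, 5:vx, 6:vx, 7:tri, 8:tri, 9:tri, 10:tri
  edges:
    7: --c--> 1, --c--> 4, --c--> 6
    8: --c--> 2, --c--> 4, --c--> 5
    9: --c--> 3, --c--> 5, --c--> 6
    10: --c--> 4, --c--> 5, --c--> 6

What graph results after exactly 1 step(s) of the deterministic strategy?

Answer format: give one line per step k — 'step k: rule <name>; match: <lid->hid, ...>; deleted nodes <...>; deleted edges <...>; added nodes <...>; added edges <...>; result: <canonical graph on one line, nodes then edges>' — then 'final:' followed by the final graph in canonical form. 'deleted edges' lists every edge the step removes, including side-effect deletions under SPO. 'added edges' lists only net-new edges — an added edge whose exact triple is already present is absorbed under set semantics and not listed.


step 1: rule r1; match: 0->5, 1->0, 2->1, 3->2; deleted nodes 5; deleted edges (5,0,c); (5,1,c); (5,1,ck); (5,2,c); added nodes 10, 11, 12, 13, 14, 15, 16; added edges (13,0,c); (13,10,c); (13,12,c); (14,1,c); (14,10,c); (14,11,c); (15,2,c); (15,11,c); (15,12,c); (16,10,c); (16,11,c); (16,12,c); result: nodes: 0:vx, 1:vx, 2:vx, 4:vx, 7:tri, 9:tri, 10:vx, 11:vx, 12:vx, 13:tri, 14:tri, 15:tri, 16:tri edges: (7,0,c); (7,1,c); (7,4,c); (9,0,c); (9,1,c); (9,4,c); (13,0,c); (13,10,c); (13,12,c); (14,1,c); (14,10,c); (14,11,c); (15,2,c); (15,11,c); (15,12,c); (16,10,c); (16,11,c); (16,12,c)
final:
nodes: 0:vx, 1:vx, 2:vx, 4:vx, 7:tri, 9:tri, 10:vx, 11:vx, 12:vx, 13:tri, 14:tri, 15:tri, 16:tri
edges: (7,0,c); (7,1,c); (7,4,c); (9,0,c); (9,1,c); (9,4,c); (13,0,c); (13,10,c); (13,12,c); (14,1,c); (14,10,c); (14,11,c); (15,2,c); (15,11,c); (15,12,c); (16,10,c); (16,11,c); (16,12,c)


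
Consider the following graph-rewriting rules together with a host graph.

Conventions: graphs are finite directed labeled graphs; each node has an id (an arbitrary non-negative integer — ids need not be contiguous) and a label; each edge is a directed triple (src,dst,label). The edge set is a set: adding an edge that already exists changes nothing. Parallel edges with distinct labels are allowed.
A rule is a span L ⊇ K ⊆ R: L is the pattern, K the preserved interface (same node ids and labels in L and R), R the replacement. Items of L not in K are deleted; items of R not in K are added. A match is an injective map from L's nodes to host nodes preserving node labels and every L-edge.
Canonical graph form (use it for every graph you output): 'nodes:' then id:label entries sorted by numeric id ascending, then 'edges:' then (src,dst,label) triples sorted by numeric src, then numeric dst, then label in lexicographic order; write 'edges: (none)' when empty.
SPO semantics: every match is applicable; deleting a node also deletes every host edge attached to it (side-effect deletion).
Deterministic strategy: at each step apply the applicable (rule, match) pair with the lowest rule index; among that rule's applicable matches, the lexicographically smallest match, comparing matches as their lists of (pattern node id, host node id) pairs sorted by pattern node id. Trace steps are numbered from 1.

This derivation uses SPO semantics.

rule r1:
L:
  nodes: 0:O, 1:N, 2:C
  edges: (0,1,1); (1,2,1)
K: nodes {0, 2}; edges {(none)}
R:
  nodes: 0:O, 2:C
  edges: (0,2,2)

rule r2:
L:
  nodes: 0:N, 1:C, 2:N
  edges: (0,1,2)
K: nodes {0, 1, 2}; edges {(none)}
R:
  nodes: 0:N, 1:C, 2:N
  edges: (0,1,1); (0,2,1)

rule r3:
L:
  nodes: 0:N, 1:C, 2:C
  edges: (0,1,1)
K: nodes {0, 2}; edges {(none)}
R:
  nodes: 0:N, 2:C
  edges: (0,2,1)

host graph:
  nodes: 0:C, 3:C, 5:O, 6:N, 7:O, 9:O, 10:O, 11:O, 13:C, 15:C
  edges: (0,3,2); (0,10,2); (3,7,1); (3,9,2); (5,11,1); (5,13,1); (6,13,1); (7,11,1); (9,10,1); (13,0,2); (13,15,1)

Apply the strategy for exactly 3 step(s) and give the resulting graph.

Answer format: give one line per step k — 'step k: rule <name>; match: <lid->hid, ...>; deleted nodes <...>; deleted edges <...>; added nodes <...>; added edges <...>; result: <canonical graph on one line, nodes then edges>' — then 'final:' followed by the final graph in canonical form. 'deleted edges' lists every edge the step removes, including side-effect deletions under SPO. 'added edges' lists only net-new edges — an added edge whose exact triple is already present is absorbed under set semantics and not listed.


step 1: rule r3; match: 0->6, 1->13, 2->0; deleted nodes 13; deleted edges (5,13,1); (6,13,1); (13,0,2); (13,15,1); added nodes (none); added edges (6,0,1); result: nodes: 0:C, 3:C, 5:O, 6:N, 7:O, 9:O, 10:O, 11:O, 15:C edges: (0,3,2); (0,10,2); (3,7,1); (3,9,2); (5,11,1); (6,0,1); (7,11,1); (9,10,1)
step 2: rule r3; match: 0->6, 1->0, 2->3; deleted nodes 0; deleted edges (0,3,2); (0,10,2); (6,0,1); added nodes (none); added edges (6,3,1); result: nodes: 3:C, 5:O, 6:N, 7:O, 9:O, 10:O, 11:O, 15:C edges: (3,7,1); (3,9,2); (5,11,1); (6,3,1); (7,11,1); (9,10,1)
step 3: rule r3; match: 0->6, 1->3, 2->15; deleted nodes 3; deleted edges (3,7,1); (3,9,2); (6,3,1); added nodes (none); added edges (6,15,1); result: nodes: 5:O, 6:N, 7:O, 9:O, 10:O, 11:O, 15:C edges: (5,11,1); (6,15,1); (7,11,1); (9,10,1)
final:
nodes: 5:O, 6:N, 7:O, 9:O, 10:O, 11:O, 15:C
edges: (5,11,1); (6,15,1); (7,11,1); (9,10,1)


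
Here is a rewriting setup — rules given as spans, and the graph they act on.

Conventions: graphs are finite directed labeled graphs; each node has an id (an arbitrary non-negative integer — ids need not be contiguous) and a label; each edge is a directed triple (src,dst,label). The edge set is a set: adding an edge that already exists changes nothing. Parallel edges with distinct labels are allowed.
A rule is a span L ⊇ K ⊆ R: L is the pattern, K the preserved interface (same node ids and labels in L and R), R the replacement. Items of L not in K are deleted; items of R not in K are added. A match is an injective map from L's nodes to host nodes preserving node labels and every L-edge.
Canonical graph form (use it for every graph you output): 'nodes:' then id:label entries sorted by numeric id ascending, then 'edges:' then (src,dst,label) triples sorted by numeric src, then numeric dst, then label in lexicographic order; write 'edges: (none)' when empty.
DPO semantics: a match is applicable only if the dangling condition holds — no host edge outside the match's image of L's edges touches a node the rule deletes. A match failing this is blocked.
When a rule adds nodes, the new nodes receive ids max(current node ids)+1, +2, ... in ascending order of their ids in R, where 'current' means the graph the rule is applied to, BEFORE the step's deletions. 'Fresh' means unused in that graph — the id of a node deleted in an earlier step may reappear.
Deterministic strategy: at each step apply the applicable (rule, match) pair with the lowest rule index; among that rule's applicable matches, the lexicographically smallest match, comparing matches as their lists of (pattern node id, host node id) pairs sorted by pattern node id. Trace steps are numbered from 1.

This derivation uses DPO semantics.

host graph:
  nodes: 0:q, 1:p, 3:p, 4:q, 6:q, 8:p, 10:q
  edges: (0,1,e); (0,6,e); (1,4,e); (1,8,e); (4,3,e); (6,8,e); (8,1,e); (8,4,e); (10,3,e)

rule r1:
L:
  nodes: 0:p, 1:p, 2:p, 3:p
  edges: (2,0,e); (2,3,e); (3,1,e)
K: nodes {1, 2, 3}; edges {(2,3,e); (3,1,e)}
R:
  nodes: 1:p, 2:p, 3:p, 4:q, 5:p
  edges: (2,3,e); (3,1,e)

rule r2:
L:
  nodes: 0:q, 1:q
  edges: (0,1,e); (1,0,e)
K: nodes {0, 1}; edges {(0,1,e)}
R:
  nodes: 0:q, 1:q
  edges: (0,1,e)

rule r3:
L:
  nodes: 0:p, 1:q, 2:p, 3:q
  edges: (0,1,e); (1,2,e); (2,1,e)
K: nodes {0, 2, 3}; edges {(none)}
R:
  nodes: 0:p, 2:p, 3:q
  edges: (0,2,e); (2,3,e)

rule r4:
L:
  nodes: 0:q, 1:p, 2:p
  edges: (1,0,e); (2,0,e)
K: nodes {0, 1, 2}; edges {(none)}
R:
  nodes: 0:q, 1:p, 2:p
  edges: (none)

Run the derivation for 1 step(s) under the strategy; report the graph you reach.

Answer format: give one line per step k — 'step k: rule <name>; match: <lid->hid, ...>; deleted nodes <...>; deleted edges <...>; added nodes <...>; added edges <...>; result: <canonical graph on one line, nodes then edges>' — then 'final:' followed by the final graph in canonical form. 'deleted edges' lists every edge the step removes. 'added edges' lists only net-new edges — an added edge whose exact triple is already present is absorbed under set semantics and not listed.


step 1: rule r4; match: 0->4, 1->1, 2->8; deleted nodes (none); deleted edges (1,4,e); (8,4,e); added nodes (none); added edges (none); result: nodes: 0:q, 1:p, 3:p, 4:q, 6:q, 8:p, 10:q edges: (0,1,e); (0,6,e); (1,8,e); (4,3,e); (6,8,e); (8,1,e); (10,3,e)
final:
nodes: 0:q, 1:p, 3:p, 4:q, 6:q, 8:p, 10:q
edges: (0,1,e); (0,6,e); (1,8,e); (4,3,e); (6,8,e); (8,1,e); (10,3,e)


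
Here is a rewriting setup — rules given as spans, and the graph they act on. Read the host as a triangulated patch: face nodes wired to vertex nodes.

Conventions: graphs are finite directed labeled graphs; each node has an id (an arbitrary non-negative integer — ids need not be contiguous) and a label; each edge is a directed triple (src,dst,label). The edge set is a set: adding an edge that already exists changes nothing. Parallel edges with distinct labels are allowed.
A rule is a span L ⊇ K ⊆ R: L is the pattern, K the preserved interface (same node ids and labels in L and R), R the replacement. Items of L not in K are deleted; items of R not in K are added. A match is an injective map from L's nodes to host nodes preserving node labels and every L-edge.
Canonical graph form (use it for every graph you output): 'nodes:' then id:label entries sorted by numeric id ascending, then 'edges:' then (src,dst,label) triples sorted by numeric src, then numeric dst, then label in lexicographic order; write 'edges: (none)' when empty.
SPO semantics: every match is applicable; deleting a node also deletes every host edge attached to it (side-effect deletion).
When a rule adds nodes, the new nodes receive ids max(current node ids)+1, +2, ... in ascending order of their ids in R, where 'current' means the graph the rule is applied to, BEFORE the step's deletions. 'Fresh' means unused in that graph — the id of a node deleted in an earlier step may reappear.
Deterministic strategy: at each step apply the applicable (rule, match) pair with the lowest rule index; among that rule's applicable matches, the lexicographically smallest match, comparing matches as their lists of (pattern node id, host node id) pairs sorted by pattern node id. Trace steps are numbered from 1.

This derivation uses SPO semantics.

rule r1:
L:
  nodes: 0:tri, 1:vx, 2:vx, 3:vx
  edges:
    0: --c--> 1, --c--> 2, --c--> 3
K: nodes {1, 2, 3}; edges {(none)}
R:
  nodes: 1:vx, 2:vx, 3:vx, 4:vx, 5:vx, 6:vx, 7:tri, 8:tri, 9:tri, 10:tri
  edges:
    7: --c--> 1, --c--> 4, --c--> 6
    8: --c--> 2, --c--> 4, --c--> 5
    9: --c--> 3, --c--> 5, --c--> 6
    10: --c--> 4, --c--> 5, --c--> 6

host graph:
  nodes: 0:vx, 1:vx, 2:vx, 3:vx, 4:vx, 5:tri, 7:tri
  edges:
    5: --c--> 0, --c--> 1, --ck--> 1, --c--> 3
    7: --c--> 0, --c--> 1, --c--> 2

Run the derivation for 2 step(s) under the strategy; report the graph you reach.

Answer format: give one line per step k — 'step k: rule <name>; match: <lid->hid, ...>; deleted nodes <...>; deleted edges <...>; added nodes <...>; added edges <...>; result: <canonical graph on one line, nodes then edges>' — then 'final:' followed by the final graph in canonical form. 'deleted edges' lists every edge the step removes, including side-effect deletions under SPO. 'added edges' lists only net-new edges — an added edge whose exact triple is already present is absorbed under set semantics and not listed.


step 1: rule r1; match: 0->5, 1->0, 2->1, 3->3; deleted nodes 5; deleted edges (5,0,c); (5,1,c); (5,1,ck); (5,3,c); added nodes 8, 9, 10, 11, 12, 13, 14; added edges (11,0,c); (11,8,c); (11,10,c); (12,1,c); (12,8,c); (12,9,c); (13,3,c); (13,9,c); (13,10,c); (14,8,c); (14,9,c); (14,10,c); result: nodes: 0:vx, 1:vx, 2:vx, 3:vx, 4:vx, 7:tri, 8:vx, 9:vx, 10:vx, 11:tri, 12:tri, 13:tri, 14:tri edges: (7,0,c); (7,1,c); (7,2,c); (11,0,c); (11,8,c); (11,10,c); (12,1,c); (12,8,c); (12,9,c); (13,3,c); (13,9,c); (13,10,c); (14,8,c); (14,9,c); (14,10,c)
step 2: rule r1; match: 0->7, 1->0, 2->1, 3->2; deleted nodes 7; deleted edges (7,0,c); (7,1,c); (7,2,c); added nodes 15, 16, 17, 18, 19, 20, 21; added edges (18,0,c); (18,15,c); (18,17,c); (19,1,c); (19,15,c); (19,16,c); (20,2,c); (20,16,c); (20,17,c); (21,15,c); (21,16,c); (21,17,c); result: nodes: 0:vx, 1:vx, 2:vx, 3:vx, 4:vx, 8:vx, 9:vx, 10:vx, 11:tri, 12:tri, 13:tri, 14:tri, 15:vx, 16:vx, 17:vx, 18:tri, 19:tri, 20:tri, 21:tri edges: (11,0,c); (11,8,c); (11,10,c); (12,1,c); (12,8,c); (12,9,c); (13,3,c); (13,9,c); (13,10,c); (14,8,c); (14,9,c); (14,10,c); (18,0,c); (18,15,c); (18,17,c); (19,1,c); (19,15,c); (19,16,c); (20,2,c); (20,16,c); (20,17,c); (21,15,c); (21,16,c); (21,17,c)
final:
nodes: 0:vx, 1:vx, 2:vx, 3:vx, 4:vx, 8:vx, 9:vx, 10:vx, 11:tri, 12:tri, 13:tri, 14:tri, 15:vx, 16:vx, 17:vx, 18:tri, 19:tri, 20:tri, 21:tri
edges: (11,0,c); (11,8,c); (11,10,c); (12,1,c); (12,8,c); (12,9,c); (13,3,c); (13,9,c); (13,10,c); (14,8,c); (14,9,c); (14,10,c); (18,0,c); (18,15,c); (18,17,c); (19,1,c); (19,15,c); (19,16,c); (20,2,c); (20,16,c); (20,17,c); (21,15,c); (21,16,c); (21,17,c)


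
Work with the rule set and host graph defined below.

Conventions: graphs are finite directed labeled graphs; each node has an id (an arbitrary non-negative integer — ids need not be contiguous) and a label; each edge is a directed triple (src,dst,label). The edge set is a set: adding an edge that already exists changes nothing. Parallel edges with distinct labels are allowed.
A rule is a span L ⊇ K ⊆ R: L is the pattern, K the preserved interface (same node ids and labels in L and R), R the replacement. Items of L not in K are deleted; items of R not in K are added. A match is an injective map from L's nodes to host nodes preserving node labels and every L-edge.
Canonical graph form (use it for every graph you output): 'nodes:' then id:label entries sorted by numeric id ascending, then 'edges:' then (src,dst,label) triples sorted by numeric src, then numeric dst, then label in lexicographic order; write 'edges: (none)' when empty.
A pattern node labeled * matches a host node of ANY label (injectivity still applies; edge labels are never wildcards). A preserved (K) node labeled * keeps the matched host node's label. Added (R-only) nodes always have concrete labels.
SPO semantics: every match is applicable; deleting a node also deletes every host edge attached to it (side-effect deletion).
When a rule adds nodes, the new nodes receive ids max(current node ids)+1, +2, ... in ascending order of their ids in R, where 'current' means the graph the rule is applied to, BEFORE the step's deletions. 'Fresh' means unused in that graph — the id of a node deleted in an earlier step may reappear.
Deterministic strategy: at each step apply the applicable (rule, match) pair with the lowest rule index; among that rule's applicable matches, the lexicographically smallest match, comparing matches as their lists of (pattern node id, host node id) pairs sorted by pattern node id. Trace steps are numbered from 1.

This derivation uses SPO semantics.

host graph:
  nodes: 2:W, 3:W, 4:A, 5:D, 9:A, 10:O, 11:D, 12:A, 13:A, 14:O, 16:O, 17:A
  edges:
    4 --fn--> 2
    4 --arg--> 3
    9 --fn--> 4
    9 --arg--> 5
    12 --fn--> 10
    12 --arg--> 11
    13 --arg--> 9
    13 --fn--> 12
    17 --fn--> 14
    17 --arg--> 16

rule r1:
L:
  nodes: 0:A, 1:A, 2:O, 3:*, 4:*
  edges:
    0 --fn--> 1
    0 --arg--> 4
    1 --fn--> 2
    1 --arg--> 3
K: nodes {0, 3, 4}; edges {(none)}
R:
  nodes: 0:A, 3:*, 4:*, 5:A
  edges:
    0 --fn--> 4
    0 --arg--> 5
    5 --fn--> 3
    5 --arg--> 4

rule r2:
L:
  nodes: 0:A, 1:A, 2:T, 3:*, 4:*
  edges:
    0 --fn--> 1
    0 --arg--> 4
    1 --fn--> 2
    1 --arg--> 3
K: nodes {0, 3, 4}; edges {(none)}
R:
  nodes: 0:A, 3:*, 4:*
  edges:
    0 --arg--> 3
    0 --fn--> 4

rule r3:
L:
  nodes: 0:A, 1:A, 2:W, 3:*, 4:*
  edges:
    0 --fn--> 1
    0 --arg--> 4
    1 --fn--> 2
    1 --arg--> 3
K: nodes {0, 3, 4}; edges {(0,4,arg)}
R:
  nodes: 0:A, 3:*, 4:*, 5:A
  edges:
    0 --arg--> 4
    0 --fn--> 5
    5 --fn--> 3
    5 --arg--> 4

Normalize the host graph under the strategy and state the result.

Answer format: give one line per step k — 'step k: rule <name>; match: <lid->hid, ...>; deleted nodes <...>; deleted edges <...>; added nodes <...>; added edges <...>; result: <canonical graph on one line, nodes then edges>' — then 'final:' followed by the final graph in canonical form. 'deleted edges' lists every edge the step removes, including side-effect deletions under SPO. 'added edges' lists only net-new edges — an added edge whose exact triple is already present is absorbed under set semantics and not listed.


step 1: rule r1; match: 0->13, 1->12, 2->10, 3->11, 4->9; deleted nodes 10, 12; deleted edges (12,10,fn); (12,11,arg); (13,9,arg); (13,12,fn); added nodes 18; added edges (13,9,fn); (13,18,arg); (18,9,arg); (18,11,fn); result: nodes: 2:W, 3:W, 4:A, 5:D, 9:A, 11:D, 13:A, 14:O, 16:O, 17:A, 18:A edges: (4,2,fn); (4,3,arg); (9,4,fn); (9,5,arg); (13,9,fn); (13,18,arg); (17,14,fn); (17,16,arg); (18,9,arg); (18,11,fn)
step 2: rule r3; match: 0->9, 1->4, 2->2, 3->3, 4->5; deleted nodes 2, 4; deleted edges (4,2,fn); (4,3,arg); (9,4,fn); added nodes 19; added edges (9,19,fn); (19,3,fn); (19,5,arg); result: nodes: 3:W, 5:D, 9:A, 11:D, 13:A, 14:O, 16:O, 17:A, 18:A, 19:A edges: (9,5,arg); (9,19,fn); (13,9,fn); (13,18,arg); (17,14,fn); (17,16,arg); (18,9,arg); (18,11,fn); (19,3,fn); (19,5,arg)
final:
nodes: 3:W, 5:D, 9:A, 11:D, 13:A, 14:O, 16:O, 17:A, 18:A, 19:A
edges: (9,5,arg); (9,19,fn); (13,9,fn); (13,18,arg); (17,14,fn); (17,16,arg); (18,9,arg); (18,11,fn); (19,3,fn); (19,5,arg)


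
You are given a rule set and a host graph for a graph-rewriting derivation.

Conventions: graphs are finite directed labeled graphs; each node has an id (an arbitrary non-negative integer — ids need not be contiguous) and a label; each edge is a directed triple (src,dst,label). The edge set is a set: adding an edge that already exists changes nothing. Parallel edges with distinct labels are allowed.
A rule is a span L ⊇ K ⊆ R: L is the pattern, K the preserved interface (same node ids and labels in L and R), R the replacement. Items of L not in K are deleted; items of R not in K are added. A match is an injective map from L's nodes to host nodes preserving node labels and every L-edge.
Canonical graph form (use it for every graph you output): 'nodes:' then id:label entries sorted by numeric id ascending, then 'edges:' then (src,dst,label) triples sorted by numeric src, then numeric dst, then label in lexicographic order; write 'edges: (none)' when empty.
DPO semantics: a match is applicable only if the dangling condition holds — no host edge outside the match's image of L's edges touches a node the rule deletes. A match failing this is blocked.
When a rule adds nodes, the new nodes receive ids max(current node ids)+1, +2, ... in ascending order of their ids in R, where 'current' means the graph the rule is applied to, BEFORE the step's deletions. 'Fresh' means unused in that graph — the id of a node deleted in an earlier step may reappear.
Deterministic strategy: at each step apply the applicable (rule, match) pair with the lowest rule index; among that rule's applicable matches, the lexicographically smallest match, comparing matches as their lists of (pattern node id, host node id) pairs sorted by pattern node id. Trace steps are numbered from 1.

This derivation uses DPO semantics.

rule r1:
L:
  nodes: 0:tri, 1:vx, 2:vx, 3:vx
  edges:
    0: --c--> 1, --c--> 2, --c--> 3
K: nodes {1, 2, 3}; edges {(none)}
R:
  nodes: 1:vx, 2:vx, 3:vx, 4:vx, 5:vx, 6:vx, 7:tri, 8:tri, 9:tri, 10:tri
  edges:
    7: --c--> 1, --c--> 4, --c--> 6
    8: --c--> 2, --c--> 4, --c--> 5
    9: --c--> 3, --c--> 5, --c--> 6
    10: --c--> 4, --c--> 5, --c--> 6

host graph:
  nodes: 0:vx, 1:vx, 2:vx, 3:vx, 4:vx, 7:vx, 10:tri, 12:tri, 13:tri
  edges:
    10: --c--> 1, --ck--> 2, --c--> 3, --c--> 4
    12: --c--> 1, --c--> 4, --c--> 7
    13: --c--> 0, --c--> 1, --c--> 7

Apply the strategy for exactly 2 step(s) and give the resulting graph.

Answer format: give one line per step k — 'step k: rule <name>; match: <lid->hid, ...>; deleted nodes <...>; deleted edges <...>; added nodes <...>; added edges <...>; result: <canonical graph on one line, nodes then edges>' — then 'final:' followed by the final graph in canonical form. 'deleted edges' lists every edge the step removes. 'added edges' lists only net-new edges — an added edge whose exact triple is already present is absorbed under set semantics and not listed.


step 1: rule r1; match: 0->12, 1->1, 2->4, 3->7; deleted nodes 12; deleted edges (12,1,c); (12,4,c); (12,7,c); added nodes 14, 15, 16, 17, 18, 19, 20; added edges (17,1,c); (17,14,c); (17,16,c); (18,4,c); (18,14,c); (18,15,c); (19,7,c); (19,15,c); (19,16,c); (20,14,c); (20,15,c); (20,16,c); result: nodes: 0:vx, 1:vx, 2:vx, 3:vx, 4:vx, 7:vx, 10:tri, 13:tri, 14:vx, 15:vx, 16:vx, 17:tri, 18:tri, 19:tri, 20:tri edges: (10,1,c); (10,2,ck); (10,3,c); (10,4,c); (13,0,c); (13,1,c); (13,7,c); (17,1,c); (17,14,c); (17,16,c); (18,4,c); (18,14,c); (18,15,c); (19,7,c); (19,15,c); (19,16,c); (20,14,c); (20,15,c); (20,16,c)
step 2: rule r1; match: 0->13, 1->0, 2->1, 3->7; deleted nodes 13; deleted edges (13,0,c); (13,1,c); (13,7,c); added nodes 21, 22, 23, 24, 25, 26, 27; added edges (24,0,c); (24,21,c); (24,23,c); (25,1,c); (25,21,c); (25,22,c); (26,7,c); (26,22,c); (26,23,c); (27,21,c); (27,22,c); (27,23,c); result: nodes: 0:vx, 1:vx, 2:vx, 3:vx, 4:vx, 7:vx, 10:tri, 14:vx, 15:vx, 16:vx, 17:tri, 18:tri, 19:tri, 20:tri, 21:vx, 22:vx, 23:vx, 24:tri, 25:tri, 26:tri, 27:tri edges: (10,1,c); (10,2,ck); (10,3,c); (10,4,c); (17,1,c); (17,14,c); (17,16,c); (18,4,c); (18,14,c); (18,15,c); (19,7,c); (19,15,c); (19,16,c); (20,14,c); (20,15,c); (20,16,c); (24,0,c); (24,21,c); (24,23,c); (25,1,c); (25,21,c); (25,22,c); (26,7,c); (26,22,c); (26,23,c); (27,21,c); (27,22,c); (27,23,c)
final:
nodes: 0:vx, 1:vx, 2:vx, 3:vx, 4:vx, 7:vx, 10:tri, 14:vx, 15:vx, 16:vx, 17:tri, 18:tri, 19:tri, 20:tri, 21:vx, 22:vx, 23:vx, 24:tri, 25:tri, 26:tri, 27:tri
edges: (10,1,c); (10,2,ck); (10,3,c); (10,4,c); (17,1,c); (17,14,c); (17,16,c); (18,4,c); (18,14,c); (18,15,c); (19,7,c); (19,15,c); (19,16,c); (20,14,c); (20,15,c); (20,16,c); (24,0,c); (24,21,c); (24,23,c); (25,1,c); (25,21,c); (25,22,c); (26,7,c); (26,22,c); (26,23,c); (27,21,c); (27,22,c); (27,23,c)


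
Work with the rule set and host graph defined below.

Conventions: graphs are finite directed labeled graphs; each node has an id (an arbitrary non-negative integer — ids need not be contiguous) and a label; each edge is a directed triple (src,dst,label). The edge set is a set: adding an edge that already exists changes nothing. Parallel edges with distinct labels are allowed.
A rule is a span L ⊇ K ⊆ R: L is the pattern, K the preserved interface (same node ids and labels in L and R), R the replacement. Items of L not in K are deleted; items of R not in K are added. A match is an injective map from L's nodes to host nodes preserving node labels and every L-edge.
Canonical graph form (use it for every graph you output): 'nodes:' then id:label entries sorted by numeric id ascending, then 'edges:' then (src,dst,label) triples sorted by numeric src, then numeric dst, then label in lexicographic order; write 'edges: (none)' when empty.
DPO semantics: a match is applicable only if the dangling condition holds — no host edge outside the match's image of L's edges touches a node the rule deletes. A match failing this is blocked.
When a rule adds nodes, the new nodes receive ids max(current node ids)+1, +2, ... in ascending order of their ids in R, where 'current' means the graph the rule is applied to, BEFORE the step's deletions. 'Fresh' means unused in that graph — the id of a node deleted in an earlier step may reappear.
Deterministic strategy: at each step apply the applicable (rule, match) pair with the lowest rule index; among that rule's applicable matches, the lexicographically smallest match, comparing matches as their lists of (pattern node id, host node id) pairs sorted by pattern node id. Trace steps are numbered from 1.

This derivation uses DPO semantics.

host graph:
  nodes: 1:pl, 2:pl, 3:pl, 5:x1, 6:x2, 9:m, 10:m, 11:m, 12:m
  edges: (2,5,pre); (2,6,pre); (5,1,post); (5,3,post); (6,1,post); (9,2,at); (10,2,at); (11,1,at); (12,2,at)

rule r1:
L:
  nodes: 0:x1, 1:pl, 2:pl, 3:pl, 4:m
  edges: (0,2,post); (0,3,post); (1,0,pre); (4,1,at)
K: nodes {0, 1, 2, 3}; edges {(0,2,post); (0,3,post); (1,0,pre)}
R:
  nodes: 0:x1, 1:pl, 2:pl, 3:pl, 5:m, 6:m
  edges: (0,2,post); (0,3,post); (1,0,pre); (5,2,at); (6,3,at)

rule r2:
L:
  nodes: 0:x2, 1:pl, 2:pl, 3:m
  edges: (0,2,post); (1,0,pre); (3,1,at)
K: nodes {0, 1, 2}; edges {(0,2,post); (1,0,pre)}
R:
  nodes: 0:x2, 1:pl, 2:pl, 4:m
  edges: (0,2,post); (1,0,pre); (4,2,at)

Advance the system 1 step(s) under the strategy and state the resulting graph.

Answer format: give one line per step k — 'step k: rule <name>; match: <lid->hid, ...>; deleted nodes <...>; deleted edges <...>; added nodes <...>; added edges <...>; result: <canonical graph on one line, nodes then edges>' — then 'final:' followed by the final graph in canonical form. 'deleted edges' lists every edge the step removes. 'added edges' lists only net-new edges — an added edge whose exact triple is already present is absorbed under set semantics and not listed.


step 1: rule r1; match: 0->5, 1->2, 2->1, 3->3, 4->9; deleted nodes 9; deleted edges (9,2,at); added nodes 13, 14; added edges (13,1,at); (14,3,at); result: nodes: 1:pl, 2:pl, 3:pl, 5:x1, 6:x2, 10:m, 11:m, 12:m, 13:m, 14:m edges: (2,5,pre); (2,6,pre); (5,1,post); (5,3,post); (6,1,post); (10,2,at); (11,1,at); (12,2,at); (13,1,at); (14,3,at)
final:
nodes: 1:pl, 2:pl, 3:pl, 5:x1, 6:x2, 10:m, 11:m, 12:m, 13:m, 14:m
edges: (2,5,pre); (2,6,pre); (5,1,post); (5,3,post); (6,1,post); (10,2,at); (11,1,at); (12,2,at); (13,1,at); (14,3,at)


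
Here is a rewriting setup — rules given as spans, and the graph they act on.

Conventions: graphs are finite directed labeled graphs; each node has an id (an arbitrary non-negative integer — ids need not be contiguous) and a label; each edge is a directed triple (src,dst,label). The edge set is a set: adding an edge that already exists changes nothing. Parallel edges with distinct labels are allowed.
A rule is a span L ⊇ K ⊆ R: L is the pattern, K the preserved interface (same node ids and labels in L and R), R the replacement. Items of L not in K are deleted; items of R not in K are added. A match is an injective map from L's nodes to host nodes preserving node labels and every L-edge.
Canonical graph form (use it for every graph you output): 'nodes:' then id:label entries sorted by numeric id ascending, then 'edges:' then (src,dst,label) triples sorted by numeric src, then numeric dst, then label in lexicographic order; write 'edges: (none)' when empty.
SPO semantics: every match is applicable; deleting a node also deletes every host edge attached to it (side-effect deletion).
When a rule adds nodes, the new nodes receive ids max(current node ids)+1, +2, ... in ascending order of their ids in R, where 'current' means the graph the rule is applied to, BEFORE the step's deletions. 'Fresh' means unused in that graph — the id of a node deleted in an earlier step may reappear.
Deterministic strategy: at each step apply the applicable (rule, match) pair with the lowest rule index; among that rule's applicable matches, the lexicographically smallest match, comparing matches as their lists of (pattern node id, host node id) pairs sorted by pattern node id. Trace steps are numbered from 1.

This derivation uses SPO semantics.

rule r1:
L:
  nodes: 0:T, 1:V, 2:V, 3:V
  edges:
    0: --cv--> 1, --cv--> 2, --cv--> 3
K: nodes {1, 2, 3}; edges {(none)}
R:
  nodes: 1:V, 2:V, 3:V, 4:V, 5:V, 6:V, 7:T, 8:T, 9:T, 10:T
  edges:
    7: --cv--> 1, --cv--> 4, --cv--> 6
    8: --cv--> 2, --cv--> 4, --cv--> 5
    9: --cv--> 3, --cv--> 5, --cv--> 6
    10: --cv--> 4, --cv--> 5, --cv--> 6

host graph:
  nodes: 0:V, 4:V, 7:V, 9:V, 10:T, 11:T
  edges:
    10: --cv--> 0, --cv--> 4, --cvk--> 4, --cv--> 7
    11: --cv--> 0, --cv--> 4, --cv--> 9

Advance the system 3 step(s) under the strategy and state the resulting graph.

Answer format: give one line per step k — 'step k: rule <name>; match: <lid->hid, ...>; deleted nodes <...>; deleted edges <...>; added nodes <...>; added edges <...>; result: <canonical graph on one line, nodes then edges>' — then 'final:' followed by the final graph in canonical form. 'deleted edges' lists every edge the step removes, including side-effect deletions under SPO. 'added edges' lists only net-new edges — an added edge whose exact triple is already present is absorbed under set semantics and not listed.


step 1: rule r1; match: 0->10, 1->0, 2->4, 3->7; deleted nodes 10; deleted edges (10,0,cv); (10,4,cv); (10,4,cvk); (10,7,cv); added nodes 12, 13, 14, 15, 16, 17, 18; added edges (15,0,cv); (15,12,cv); (15,14,cv); (16,4,cv); (16,12,cv); (16,13,cv); (17,7,cv); (17,13,cv); (17,14,cv); (18,12,cv); (18,13,cv); (18,14,cv); result: nodes: 0:V, 4:V, 7:V, 9:V, 11:T, 12:V, 13:V, 14:V, 15:T, 16:T, 17:T, 18:T edges: (11,0,cv); (11,4,cv); (11,9,cv); (15,0,cv); (15,12,cv); (15,14,cv); (16,4,cv); (16,12,cv); (16,13,cv); (17,7,cv); (17,13,cv); (17,14,cv); (18,12,cv); (18,13,cv); (18,14,cv)
step 2: rule r1; match: 0->11, 1->0, 2->4, 3->9; deleted nodes 11; deleted edges (11,0,cv); (11,4,cv); (11,9,cv); added nodes 19, 20, 21, 22, 23, 24, 25; added edges (22,0,cv); (22,19,cv); (22,21,cv); (23,4,cv); (23,19,cv); (23,20,cv); (24,9,cv); (24,20,cv); (24,21,cv); (25,19,cv); (25,20,cv); (25,21,cv); result: nodes: 0:V, 4:V, 7:V, 9:V, 12:V, 13:V, 14:V, 15:T, 16:T, 17:T, 18:T, 19:V, 20:V, 21:V, 22:T, 23:T, 24:T, 25:T edges: (15,0,cv); (15,12,cv); (15,14,cv); (16,4,cv); (16,12,cv); (16,13,cv); (17,7,cv); (17,13,cv); (17,14,cv); (18,12,cv); (18,13,cv); (18,14,cv); (22,0,cv); (22,19,cv); (22,21,cv); (23,4,cv); (23,19,cv); (23,20,cv); (24,9,cv); (24,20,cv); (24,21,cv); (25,19,cv); (25,20,cv); (25,21,cv)
step 3: rule r1; match: 0->15, 1->0, 2->12, 3->14; deleted nodes 15; deleted edges (15,0,cv); (15,12,cv); (15,14,cv); added nodes 26, 27, 28, 29, 30, 31, 32; added edges (29,0,cv); (29,26,cv); (29,28,cv); (30,12,cv); (30,26,cv); (30,27,cv); (31,14,cv); (31,27,cv); (31,28,cv); (32,26,cv); (32,27,cv); (32,28,cv); result: nodes: 0:V, 4:V, 7:V, 9:V, 12:V, 13:V, 14:V, 16:T, 17:T, 18:T, 19:V, 20:V, 21:V, 22:T, 23:T, 24:T, 25:T, 26:V, 27:V, 28:V, 29:T, 30:T, 31:T, 32:T edges: (16,4,cv); (16,12,cv); (16,13,cv); (17,7,cv); (17,13,cv); (17,14,cv); (18,12,cv); (18,13,cv); (18,14,cv); (22,0,cv); (22,19,cv); (22,21,cv); (23,4,cv); (23,19,cv); (23,20,cv); (24,9,cv); (24,20,cv); (24,21,cv); (25,19,cv); (25,20,cv); (25,21,cv); (29,0,cv); (29,26,cv); (29,28,cv); (30,12,cv); (30,26,cv); (30,27,cv); (31,14,cv); (31,27,cv); (31,28,cv); (32,26,cv); (32,27,cv); (32,28,cv)
final:
nodes: 0:V, 4:V, 7:V, 9:V, 12:V, 13:V, 14:V, 16:T, 17:T, 18:T, 19:V, 20:V, 21:V, 22:T, 23:T, 24:T, 25:T, 26:V, 27:V, 28:V, 29:T, 30:T, 31:T, 32:T
edges: (16,4,cv); (16,12,cv); (16,13,cv); (17,7,cv); (17,13,cv); (17,14,cv); (18,12,cv); (18,13,cv); (18,14,cv); (22,0,cv); (22,19,cv); (22,21,cv); (23,4,cv); (23,19,cv); (23,20,cv); (24,9,cv); (24,20,cv); (24,21,cv); (25,19,cv); (25,20,cv); (25,21,cv); (29,0,cv); (29,26,cv); (29,28,cv); (30,12,cv); (30,26,cv); (30,27,cv); (31,14,cv); (31,27,cv); (31,28,cv); (32,26,cv); (32,27,cv); (32,28,cv)
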